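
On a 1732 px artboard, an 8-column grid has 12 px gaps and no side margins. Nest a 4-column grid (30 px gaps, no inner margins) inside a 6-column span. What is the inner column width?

301.5 px

8 columns + 7 gaps: 8c + 7·12 = 1732.
8c = 1732 − 84 = 1648, so c = 206 px.
6 columns plus 5 gaps: 1236 + 60 = 1296 px.
4d + 3·30 = 1296 → 4d = 1206 → d = 301.5 px.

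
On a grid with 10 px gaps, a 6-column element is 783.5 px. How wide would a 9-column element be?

1180.25 px

6 columns + 5 gaps: 6c + 5·10 = 783.5.
6c = 783.5 − 50 = 733.5, so c = 122.25 px.
Span of 9: 9·122.25 + 8·10 = 1100.25 + 80 = 1180.25 px.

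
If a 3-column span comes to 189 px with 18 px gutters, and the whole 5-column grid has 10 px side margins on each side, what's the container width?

189 − 2·18 = 153; ÷3 gives c = 51 px.
Total width: 2·10 + 5·51 + 4·18 = 347 px.

347 px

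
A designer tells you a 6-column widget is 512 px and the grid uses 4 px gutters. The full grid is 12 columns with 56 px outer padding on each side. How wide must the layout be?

6 columns + 5 gutters: 6c + 5·4 = 512.
6c = 512 − 20 = 492, so c = 82 px.
Adding margins, columns and gutters: 112 + 984 + 44 = 1140 px.

1140 px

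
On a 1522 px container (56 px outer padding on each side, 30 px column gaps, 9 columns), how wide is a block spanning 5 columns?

770 px

Subtract both margins: 1522 − 2·56 = 1410 px.
9c + 8·30 = 1410 → 9c = 1170 → c = 130 px.
5-column span = 5·130 + 4·30 = 770 px.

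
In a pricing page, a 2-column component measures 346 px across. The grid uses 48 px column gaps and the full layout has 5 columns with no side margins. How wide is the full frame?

346 − 1·48 = 298; ÷2 gives c = 149 px.
Frame = 5·149 + 4·48 = 745 + 192 = 937 px.

937 px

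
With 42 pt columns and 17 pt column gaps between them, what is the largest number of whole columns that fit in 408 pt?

Each extra column adds 42 + 17 = 59 pt.
(408 + 17) / 59 = 7.20, so 7 columns fit.

7 columns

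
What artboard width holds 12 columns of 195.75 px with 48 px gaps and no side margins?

Summing: 2349 + 528 = 2877 px.

2877 px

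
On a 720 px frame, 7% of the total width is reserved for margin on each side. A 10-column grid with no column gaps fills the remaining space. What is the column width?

720 × (1 − 2·7%) = 720 × 86% = 619.2 px for the columns.
619.2 / 10 = 61.92 px per column.

61.92 px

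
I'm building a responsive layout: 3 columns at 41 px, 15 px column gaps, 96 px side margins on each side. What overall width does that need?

345 px

Frame = 2·96 + 3·41 + 2·15 = 192 + 123 + 30 = 345 px.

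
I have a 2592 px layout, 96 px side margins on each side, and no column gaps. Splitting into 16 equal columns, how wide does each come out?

Content width = 2592 − 2·96 = 2400 px.
2400 / 16 = 150 px per column.

150 px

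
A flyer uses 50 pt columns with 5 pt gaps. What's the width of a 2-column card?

2 columns plus 1 gap: 100 + 5 = 105 pt.

105 pt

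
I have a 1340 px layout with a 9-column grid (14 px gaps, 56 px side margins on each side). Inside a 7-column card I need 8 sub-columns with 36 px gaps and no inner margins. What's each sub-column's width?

87.5 px

Inside the margins: 1340 − 112 = 1228 px.
9c + 8·14 = 1228 → 9c = 1116 → c = 124 px.
7 columns plus 6 gaps: 868 + 84 = 952 px.
952 − 7·36 = 700; ÷8 gives d = 87.5 px.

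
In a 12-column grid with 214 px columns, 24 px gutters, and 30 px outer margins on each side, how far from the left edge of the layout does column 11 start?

2410 px

Column 11 starts at margin + 10·(column + gutter) = 30 + 10·238 = 2410 px.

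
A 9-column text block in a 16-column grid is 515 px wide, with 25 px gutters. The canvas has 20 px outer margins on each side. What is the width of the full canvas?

9 columns + 8 gutters: 9c + 8·25 = 515.
9c = 515 − 200 = 315, so c = 35 px.
Adding margins, columns and gutters: 40 + 560 + 375 = 975 px.

975 px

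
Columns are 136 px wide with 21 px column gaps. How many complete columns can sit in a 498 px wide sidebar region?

3 columns

3 columns: 3·136 + 2·21 = 450 px ≤ 498.
4 columns: 607 px > 498. So 3.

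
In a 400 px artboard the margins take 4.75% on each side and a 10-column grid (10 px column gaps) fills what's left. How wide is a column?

27.2 px

400 × (1 − 2·4.75%) = 400 × 90.5% = 362 px for the columns.
10 columns + 9 column gaps: 10c + 9·10 = 362.
10c = 362 − 90 = 272, so c = 27.2 px.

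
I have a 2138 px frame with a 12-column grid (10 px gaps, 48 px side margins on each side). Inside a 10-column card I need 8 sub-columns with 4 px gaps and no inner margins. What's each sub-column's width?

209 px

Take off 96 px of margins, leaving 2042 px.
Subtracting 11 gaps of 10 leaves 1932 for 12 columns, so c = 161 px.
10-column span = 10·161 + 9·10 = 1700 px.
1700 − 7·4 = 1672; ÷8 gives d = 209 px.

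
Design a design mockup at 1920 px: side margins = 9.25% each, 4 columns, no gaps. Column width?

391.2 px

Each margin = 9.25% of 1920 = 177.6 px; content = 1920 − 2·177.6 = 1564.8 px.
4c = 1564.8 → c = 391.2 px.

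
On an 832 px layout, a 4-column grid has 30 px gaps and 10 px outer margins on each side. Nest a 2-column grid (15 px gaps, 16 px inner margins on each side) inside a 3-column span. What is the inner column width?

Inside the margins: 832 − 20 = 812 px.
4c + 3·30 = 812 → 4c = 722 → c = 180.5 px.
3-column span = 3·180.5 + 2·30 = 601.5 px.
Inner content = 601.5 − 2·16 = 569.5 px.
569.5 − 1·15 = 554.5; ÷2 gives d = 277.25 px.

277.25 px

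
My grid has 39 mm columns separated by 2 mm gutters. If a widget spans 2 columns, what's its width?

80 mm

Span of 2: 2·39 + 1·2 = 78 + 2 = 80 mm.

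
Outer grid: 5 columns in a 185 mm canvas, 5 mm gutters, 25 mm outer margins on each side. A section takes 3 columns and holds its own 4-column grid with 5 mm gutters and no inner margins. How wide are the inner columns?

16 mm

Inside the margins: 185 − 50 = 135 mm.
5 columns + 4 gutters: 5c + 4·5 = 135.
5c = 135 − 20 = 115, so c = 23 mm.
Span of 3: 3·23 + 2·5 = 69 + 10 = 79 mm.
4d + 3·5 = 79 → 4d = 64 → d = 16 mm.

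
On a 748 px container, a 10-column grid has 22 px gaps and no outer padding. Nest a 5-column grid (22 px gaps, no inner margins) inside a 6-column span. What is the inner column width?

Subtracting 9 gaps of 22 leaves 550 for 10 columns, so c = 55 px.
6 columns plus 5 gaps: 330 + 110 = 440 px.
440 − 4·22 = 352; ÷5 gives d = 70.4 px.

70.4 px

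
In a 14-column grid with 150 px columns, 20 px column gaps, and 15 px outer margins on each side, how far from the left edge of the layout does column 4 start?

Before column 4: the margin + 3 columns + 3 column gaps.
Offset = 15 + 3·(150 + 20) = 15 + 510 = 525 px.

525 px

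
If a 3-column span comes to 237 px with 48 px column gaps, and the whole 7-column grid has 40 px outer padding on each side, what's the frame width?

237 − 2·48 = 141; ÷3 gives c = 47 px.
Total width: 2·40 + 7·47 + 6·48 = 697 px.

697 px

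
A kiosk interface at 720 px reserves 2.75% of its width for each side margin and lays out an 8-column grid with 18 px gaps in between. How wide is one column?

Each margin = 2.75% of 720 = 19.8 px; content = 720 − 2·19.8 = 680.4 px.
8c + 7·18 = 680.4 → 8c = 554.4 → c = 69.3 px.

69.3 px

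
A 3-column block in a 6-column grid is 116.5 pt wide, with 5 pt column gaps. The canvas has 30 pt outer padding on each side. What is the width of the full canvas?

298 pt

3c + 2·5 = 116.5 → 3c = 106.5 → c = 35.5 pt.
Canvas = 2·30 + 6·35.5 + 5·5 = 60 + 213 + 25 = 298 pt.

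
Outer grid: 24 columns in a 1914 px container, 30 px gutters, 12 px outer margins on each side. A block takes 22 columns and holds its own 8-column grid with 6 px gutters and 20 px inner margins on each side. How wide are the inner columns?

206 px

Subtract both margins: 1914 − 2·12 = 1890 px.
24c + 23·30 = 1890 → 24c = 1200 → c = 50 px.
22 columns plus 21 gutters: 1100 + 630 = 1730 px.
Inner content = 1730 − 2·20 = 1690 px.
8d + 7·6 = 1690 → 8d = 1648 → d = 206 px.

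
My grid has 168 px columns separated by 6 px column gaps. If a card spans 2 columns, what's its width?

342 px

2-column span = 2·168 + 1·6 = 342 px.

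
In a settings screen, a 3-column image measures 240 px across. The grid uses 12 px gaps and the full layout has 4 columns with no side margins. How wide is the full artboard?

Subtracting 2 gaps of 12 leaves 216 for 3 columns, so c = 72 px.
Artboard = 4·72 + 3·12 = 288 + 36 = 324 px.

324 px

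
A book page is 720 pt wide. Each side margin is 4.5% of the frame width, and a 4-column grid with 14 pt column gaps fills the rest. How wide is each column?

Margins: 4.5% × 720 = 32.4 pt each, so content = 720 − 64.8 = 655.2 pt.
655.2 − 3·14 = 613.2; ÷4 gives c = 153.3 pt.

153.3 pt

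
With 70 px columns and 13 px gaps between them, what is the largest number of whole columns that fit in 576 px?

k columns need k·70 + (k−1)·13 = k·83 − 13.
k·83 − 13 ≤ 576 → k ≤ 589 / 83 ≈ 7.10, so k = 7.

7 columns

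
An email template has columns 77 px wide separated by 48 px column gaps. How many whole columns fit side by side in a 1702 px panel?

Each extra column adds 77 + 48 = 125 px.
(1702 + 48) / 125 = 14.00, so 14 columns fit.

14 columns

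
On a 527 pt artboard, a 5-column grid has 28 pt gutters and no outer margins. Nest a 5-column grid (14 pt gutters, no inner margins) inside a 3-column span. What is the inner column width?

49.8 pt

5c + 4·28 = 527 → 5c = 415 → c = 83 pt.
Span of 3: 3·83 + 2·28 = 249 + 56 = 305 pt.
Subtracting 4 gutters of 14 leaves 249 for 5 columns, so d = 49.8 pt.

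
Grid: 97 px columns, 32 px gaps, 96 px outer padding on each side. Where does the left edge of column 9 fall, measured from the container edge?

Column 9 starts at margin + 8·(column + gutter) = 96 + 8·129 = 1128 px.

1128 px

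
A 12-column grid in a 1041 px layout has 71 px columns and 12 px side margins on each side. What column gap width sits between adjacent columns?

15 px

Take off 24 px of margins, leaving 1017 px.
12·71 + 11g = 1017 → 11g = 165 → g = 15 px.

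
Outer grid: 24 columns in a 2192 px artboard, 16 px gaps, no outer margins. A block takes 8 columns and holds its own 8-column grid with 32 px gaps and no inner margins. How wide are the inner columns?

62 px

24c + 23·16 = 2192 → 24c = 1824 → c = 76 px.
8-column span = 8·76 + 7·16 = 720 px.
8 columns + 7 gaps: 8d + 7·32 = 720.
8d = 720 − 224 = 496, so d = 62 px.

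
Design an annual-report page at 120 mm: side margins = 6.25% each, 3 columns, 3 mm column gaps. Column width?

33 mm

Each margin = 6.25% of 120 = 7.5 mm; content = 120 − 2·7.5 = 105 mm.
105 − 2·3 = 99; ÷3 gives c = 33 mm.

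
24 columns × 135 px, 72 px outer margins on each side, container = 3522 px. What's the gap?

Content width = 3522 − 2·72 = 3378 px.
24·135 + 23g = 3378 → 23g = 138 → g = 6 px.

6 px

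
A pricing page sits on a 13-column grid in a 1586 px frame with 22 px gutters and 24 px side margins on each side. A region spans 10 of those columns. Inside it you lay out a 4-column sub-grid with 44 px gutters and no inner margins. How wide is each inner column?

Subtract both margins: 1586 − 2·24 = 1538 px.
13c + 12·22 = 1538 → 13c = 1274 → c = 98 px.
10-column span = 10·98 + 9·22 = 1178 px.
4d + 3·44 = 1178 → 4d = 1046 → d = 261.5 px.

261.5 px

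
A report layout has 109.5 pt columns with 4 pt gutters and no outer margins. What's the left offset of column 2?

113.5 pt

Before column 2: 1 column + 1 gutter.
Offset = 1·(109.5 + 4) = 1·113.5 = 113.5 pt.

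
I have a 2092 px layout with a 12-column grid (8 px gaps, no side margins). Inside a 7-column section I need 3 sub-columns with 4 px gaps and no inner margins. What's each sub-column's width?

Subtracting 11 gaps of 8 leaves 2004 for 12 columns, so c = 167 px.
Span of 7: 7·167 + 6·8 = 1169 + 48 = 1217 px.
3 columns + 2 gaps: 3d + 2·4 = 1217.
3d = 1217 − 8 = 1209, so d = 403 px.

403 px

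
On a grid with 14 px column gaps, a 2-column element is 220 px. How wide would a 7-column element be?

805 px

2c + 1·14 = 220 → 2c = 206 → c = 103 px.
Span of 7: 7·103 + 6·14 = 721 + 84 = 805 px.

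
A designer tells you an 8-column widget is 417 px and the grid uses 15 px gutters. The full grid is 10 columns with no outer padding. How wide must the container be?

525 px

Subtracting 7 gutters of 15 leaves 312 for 8 columns, so c = 39 px.
Summing: 390 + 135 = 525 px.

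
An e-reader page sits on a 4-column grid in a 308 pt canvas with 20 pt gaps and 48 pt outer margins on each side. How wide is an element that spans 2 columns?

Take off 96 pt of margins, leaving 212 pt.
Subtracting 3 gaps of 20 leaves 152 for 4 columns, so c = 38 pt.
2-column span = 2·38 + 1·20 = 96 pt.

96 pt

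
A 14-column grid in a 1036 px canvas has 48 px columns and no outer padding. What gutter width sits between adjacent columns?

Columns use 672 px, leaving 364 px across 13 gutters = 28 px each.

28 px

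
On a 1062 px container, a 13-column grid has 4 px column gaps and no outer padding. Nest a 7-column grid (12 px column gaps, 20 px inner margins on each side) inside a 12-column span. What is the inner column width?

124 px

13 columns + 12 column gaps: 13c + 12·4 = 1062.
13c = 1062 − 48 = 1014, so c = 78 px.
Span of 12: 12·78 + 11·4 = 936 + 44 = 980 px.
Inner content = 980 − 2·20 = 940 px.
7d + 6·12 = 940 → 7d = 868 → d = 124 px.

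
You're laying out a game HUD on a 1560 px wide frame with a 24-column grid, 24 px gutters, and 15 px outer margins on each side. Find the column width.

Take off 30 px of margins, leaving 1530 px.
24c + 23·24 = 1530 → 24c = 978 → c = 40.75 px.

40.75 px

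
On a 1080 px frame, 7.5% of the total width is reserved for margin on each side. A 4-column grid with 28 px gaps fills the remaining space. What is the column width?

1080 × (1 − 2·7.5%) = 1080 × 85% = 918 px for the columns.
4 columns + 3 gaps: 4c + 3·28 = 918.
4c = 918 − 84 = 834, so c = 208.5 px.

208.5 px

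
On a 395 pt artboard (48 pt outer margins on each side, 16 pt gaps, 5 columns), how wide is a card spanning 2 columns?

Inside the margins: 395 − 96 = 299 pt.
5c + 4·16 = 299 → 5c = 235 → c = 47 pt.
2 columns plus 1 gap: 94 + 16 = 110 pt.

110 pt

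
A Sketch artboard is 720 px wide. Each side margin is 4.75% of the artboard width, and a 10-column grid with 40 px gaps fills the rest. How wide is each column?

Each margin = 4.75% of 720 = 34.2 px; content = 720 − 2·34.2 = 651.6 px.
10 columns + 9 gaps: 10c + 9·40 = 651.6.
10c = 651.6 − 360 = 291.6, so c = 29.16 px.

29.16 px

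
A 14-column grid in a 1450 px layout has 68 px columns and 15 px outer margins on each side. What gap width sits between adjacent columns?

Inside the margins: 1450 − 30 = 1420 px.
Columns use 952 px, leaving 468 px across 13 gaps = 36 px each.

36 px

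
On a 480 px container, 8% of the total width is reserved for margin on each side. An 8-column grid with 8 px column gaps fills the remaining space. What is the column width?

43.4 px

Margins: 8% × 480 = 38.4 px each, so content = 480 − 76.8 = 403.2 px.
403.2 − 7·8 = 347.2; ÷8 gives c = 43.4 px.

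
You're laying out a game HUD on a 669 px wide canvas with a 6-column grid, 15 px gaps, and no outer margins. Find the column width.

669 − 5·15 = 594; ÷6 gives c = 99 px.

99 px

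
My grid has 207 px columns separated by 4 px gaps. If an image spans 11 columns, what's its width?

11 columns plus 10 gaps: 2277 + 40 = 2317 px.

2317 px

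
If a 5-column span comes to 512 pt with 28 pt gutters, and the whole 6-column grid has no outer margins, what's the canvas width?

5c + 4·28 = 512 → 5c = 400 → c = 80 pt.
Canvas = 6·80 + 5·28 = 480 + 140 = 620 pt.

620 pt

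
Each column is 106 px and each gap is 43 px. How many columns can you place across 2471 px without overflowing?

Each extra column adds 106 + 43 = 149 px.
(2471 + 43) / 149 = 16.87, so 16 columns fit.

16 columns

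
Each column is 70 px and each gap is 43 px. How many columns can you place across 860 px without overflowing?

7 columns: 7·70 + 6·43 = 748 px ≤ 860.
8 columns: 861 px > 860. So 7.

7 columns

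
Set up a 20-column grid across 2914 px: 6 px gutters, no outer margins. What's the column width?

140 px

20c + 19·6 = 2914 → 20c = 2800 → c = 140 px.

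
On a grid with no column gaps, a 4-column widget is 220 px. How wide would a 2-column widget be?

110 px

With no column gaps, each column is 220/4 = 55 px.
2-column span = 2·55 = 110 px.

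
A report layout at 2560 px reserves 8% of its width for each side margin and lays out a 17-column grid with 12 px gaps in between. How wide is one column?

115.2 px

2560 × (1 − 2·8%) = 2560 × 84% = 2150.4 px for the columns.
17 columns + 16 gaps: 17c + 16·12 = 2150.4.
17c = 2150.4 − 192 = 1958.4, so c = 115.2 px.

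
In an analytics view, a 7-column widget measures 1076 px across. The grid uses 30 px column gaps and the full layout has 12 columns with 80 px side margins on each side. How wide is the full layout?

2026 px

7 columns + 6 column gaps: 7c + 6·30 = 1076.
7c = 1076 − 180 = 896, so c = 128 px.
Adding margins, columns and gutters: 160 + 1536 + 330 = 2026 px.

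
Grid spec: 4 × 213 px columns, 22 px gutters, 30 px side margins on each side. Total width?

Artboard = 2·30 + 4·213 + 3·22 = 60 + 852 + 66 = 978 px.

978 px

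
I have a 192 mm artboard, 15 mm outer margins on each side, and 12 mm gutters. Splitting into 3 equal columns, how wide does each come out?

46 mm

Subtract both margins: 192 − 2·15 = 162 mm.
Subtracting 2 gutters of 12 leaves 138 for 3 columns, so c = 46 mm.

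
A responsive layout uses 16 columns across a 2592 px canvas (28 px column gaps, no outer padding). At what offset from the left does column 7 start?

Subtracting 15 column gaps of 28 leaves 2172 for 16 columns, so c = 135.75 px.
No margin, so column 7 starts at 6·(column + gutter) = 6·163.75 = 982.5 px.

982.5 px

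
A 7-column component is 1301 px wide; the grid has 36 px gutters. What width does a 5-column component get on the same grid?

7c + 6·36 = 1301 → 7c = 1085 → c = 155 px.
5 columns plus 4 gutters: 775 + 144 = 919 px.

919 px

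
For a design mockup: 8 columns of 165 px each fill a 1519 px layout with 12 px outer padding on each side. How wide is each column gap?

25 px

Content width = 1519 − 2·12 = 1495 px.
8·165 + 7g = 1495 → 7g = 175 → g = 25 px.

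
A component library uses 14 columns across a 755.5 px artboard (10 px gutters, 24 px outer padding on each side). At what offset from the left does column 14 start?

690.25 px

Subtract both margins: 755.5 − 2·24 = 707.5 px.
14 columns + 13 gutters: 14c + 13·10 = 707.5.
14c = 707.5 − 130 = 577.5, so c = 41.25 px.
Before column 14: the margin + 13 columns + 13 gutters.
Offset = 24 + 13·(41.25 + 10) = 24 + 666.25 = 690.25 px.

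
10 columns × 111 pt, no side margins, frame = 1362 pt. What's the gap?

28 pt

Columns use 1110 pt, leaving 252 pt across 9 gaps = 28 pt each.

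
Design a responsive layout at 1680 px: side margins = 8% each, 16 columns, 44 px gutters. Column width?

Margins: 8% × 1680 = 134.4 px each, so content = 1680 − 268.8 = 1411.2 px.
16c + 15·44 = 1411.2 → 16c = 751.2 → c = 46.95 px.

46.95 px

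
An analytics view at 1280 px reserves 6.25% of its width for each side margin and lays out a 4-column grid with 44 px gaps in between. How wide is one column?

247 px

1280 × (1 − 2·6.25%) = 1280 × 87.5% = 1120 px for the columns.
4 columns + 3 gaps: 4c + 3·44 = 1120.
4c = 1120 − 132 = 988, so c = 247 px.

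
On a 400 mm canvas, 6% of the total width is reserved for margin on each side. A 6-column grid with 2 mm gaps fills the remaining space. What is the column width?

400 × (1 − 2·6%) = 400 × 88% = 352 mm for the columns.
6c + 5·2 = 352 → 6c = 342 → c = 57 mm.

57 mm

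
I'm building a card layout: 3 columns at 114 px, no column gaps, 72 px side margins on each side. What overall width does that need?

Summing: 144 + 342 = 486 px.

486 px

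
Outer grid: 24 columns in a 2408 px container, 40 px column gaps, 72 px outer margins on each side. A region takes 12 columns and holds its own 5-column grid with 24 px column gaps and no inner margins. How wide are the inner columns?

Outer content = 2408 − 2·72 = 2264 px.
2264 − 23·40 = 1344; ÷24 gives c = 56 px.
12 columns plus 11 column gaps: 672 + 440 = 1112 px.
1112 − 4·24 = 1016; ÷5 gives d = 203.2 px.

203.2 px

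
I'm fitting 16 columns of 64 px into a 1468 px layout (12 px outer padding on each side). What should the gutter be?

28 px

Subtract both margins: 1468 − 2·12 = 1444 px.
16·64 + 15g = 1444 → 15g = 420 → g = 28 px.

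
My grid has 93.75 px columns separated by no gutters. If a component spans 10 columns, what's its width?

10-column span = 10·93.75 = 937.5 px.

937.5 px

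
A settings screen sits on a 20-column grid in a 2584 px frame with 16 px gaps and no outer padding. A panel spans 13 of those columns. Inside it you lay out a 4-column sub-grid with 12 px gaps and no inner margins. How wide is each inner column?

409.5 px

2584 − 19·16 = 2280; ÷20 gives c = 114 px.
13 columns plus 12 gaps: 1482 + 192 = 1674 px.
Subtracting 3 gaps of 12 leaves 1638 for 4 columns, so d = 409.5 px.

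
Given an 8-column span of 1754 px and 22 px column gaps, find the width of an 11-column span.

2420 px

1754 − 7·22 = 1600; ÷8 gives c = 200 px.
11 columns plus 10 column gaps: 2200 + 220 = 2420 px.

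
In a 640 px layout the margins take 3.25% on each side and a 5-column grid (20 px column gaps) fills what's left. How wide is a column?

640 × (1 − 2·3.25%) = 640 × 93.5% = 598.4 px for the columns.
Subtracting 4 column gaps of 20 leaves 518.4 for 5 columns, so c = 103.68 px.

103.68 px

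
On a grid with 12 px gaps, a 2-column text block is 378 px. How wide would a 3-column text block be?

378 − 1·12 = 366; ÷2 gives c = 183 px.
3-column span = 3·183 + 2·12 = 573 px.

573 px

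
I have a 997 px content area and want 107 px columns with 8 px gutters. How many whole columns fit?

k columns need k·107 + (k−1)·8 = k·115 − 8.
k·115 − 8 ≤ 997 → k ≤ 1005 / 115 ≈ 8.74, so k = 8.

8 columns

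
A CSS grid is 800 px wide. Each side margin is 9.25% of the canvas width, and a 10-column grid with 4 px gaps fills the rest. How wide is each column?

Margins: 9.25% × 800 = 74 px each, so content = 800 − 148 = 652 px.
652 − 9·4 = 616; ÷10 gives c = 61.6 px.

61.6 px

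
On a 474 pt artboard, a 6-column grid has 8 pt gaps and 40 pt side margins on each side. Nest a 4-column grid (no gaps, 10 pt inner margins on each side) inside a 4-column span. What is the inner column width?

60 pt

Outer content = 474 − 2·40 = 394 pt.
394 − 5·8 = 354; ÷6 gives c = 59 pt.
Span of 4: 4·59 + 3·8 = 236 + 24 = 260 pt.
Inner content = 260 − 2·10 = 240 pt.
4d = 240 → d = 60 pt.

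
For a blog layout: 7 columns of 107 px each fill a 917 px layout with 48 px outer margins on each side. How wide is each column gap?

12 px

Subtract both margins: 917 − 2·48 = 821 px.
7 columns take 7·107 = 749 px; remaining 72 splits into 6 column gaps.
g = 72 / 6 = 12 px.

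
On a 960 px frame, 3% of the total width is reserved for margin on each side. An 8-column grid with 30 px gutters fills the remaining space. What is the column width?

960 × (1 − 2·3%) = 960 × 94% = 902.4 px for the columns.
8 columns + 7 gutters: 8c + 7·30 = 902.4.
8c = 902.4 − 210 = 692.4, so c = 86.55 px.

86.55 px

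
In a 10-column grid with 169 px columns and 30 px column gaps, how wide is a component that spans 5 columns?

965 px

5-column span = 5·169 + 4·30 = 965 px.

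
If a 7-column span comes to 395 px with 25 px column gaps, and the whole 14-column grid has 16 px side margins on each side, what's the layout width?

Subtracting 6 column gaps of 25 leaves 245 for 7 columns, so c = 35 px.
Total width: 2·16 + 14·35 + 13·25 = 847 px.

847 px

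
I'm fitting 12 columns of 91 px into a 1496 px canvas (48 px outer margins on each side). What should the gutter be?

28 px

Content width = 1496 − 2·48 = 1400 px.
12·91 + 11g = 1400 → 11g = 308 → g = 28 px.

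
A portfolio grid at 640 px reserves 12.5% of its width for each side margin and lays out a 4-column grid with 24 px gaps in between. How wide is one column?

102 px

Each margin = 12.5% of 640 = 80 px; content = 640 − 2·80 = 480 px.
480 − 3·24 = 408; ÷4 gives c = 102 px.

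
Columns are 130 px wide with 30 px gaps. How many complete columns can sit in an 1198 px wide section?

7 columns: 7·130 + 6·30 = 1090 px ≤ 1198.
8 columns: 1250 px > 1198. So 7.

7 columns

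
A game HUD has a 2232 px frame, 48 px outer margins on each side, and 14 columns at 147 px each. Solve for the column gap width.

Content width = 2232 − 2·48 = 2136 px.
Columns use 2058 px, leaving 78 px across 13 column gaps = 6 px each.

6 px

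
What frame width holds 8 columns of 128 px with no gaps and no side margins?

Frame = 8·128 = 1024 = 1024 px.

1024 px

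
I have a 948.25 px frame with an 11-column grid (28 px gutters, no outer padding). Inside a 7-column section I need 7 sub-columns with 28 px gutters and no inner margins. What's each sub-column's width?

948.25 − 10·28 = 668.25; ÷11 gives c = 60.75 px.
Span of 7: 7·60.75 + 6·28 = 425.25 + 168 = 593.25 px.
593.25 − 6·28 = 425.25; ÷7 gives d = 60.75 px.

60.75 px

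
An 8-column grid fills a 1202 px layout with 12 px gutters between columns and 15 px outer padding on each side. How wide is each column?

Content width = 1202 − 2·15 = 1172 px.
Subtracting 7 gutters of 12 leaves 1088 for 8 columns, so c = 136 px.

136 px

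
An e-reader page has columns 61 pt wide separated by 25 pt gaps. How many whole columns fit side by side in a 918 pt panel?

k columns need k·61 + (k−1)·25 = k·86 − 25.
k·86 − 25 ≤ 918 → k ≤ 943 / 86 ≈ 10.97, so k = 10.

10 columns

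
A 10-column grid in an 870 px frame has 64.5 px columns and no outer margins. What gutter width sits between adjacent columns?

25 px

Columns use 645 px, leaving 225 px across 9 gutters = 25 px each.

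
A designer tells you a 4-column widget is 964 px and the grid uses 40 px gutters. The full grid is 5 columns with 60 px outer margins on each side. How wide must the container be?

1335 px

964 − 3·40 = 844; ÷4 gives c = 211 px.
Adding margins, columns and gutters: 120 + 1055 + 160 = 1335 px.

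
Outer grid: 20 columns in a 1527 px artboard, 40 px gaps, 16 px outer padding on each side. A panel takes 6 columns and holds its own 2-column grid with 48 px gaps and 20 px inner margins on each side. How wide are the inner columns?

166.25 px

Inside the margins: 1527 − 32 = 1495 px.
1495 − 19·40 = 735; ÷20 gives c = 36.75 px.
Span of 6: 6·36.75 + 5·40 = 220.5 + 200 = 420.5 px.
Inner content = 420.5 − 2·20 = 380.5 px.
Subtracting 1 gap of 48 leaves 332.5 for 2 columns, so d = 166.25 px.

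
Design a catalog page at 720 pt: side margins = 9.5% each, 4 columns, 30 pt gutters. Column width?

720 × (1 − 2·9.5%) = 720 × 81% = 583.2 pt for the columns.
4 columns + 3 gutters: 4c + 3·30 = 583.2.
4c = 583.2 − 90 = 493.2, so c = 123.3 pt.

123.3 pt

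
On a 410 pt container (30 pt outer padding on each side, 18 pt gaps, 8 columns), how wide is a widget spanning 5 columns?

212 pt

Inside the margins: 410 − 60 = 350 pt.
8c + 7·18 = 350 → 8c = 224 → c = 28 pt.
Span of 5: 5·28 + 4·18 = 140 + 72 = 212 pt.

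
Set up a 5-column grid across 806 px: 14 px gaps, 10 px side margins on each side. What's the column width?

Subtract both margins: 806 − 2·10 = 786 px.
5c + 4·14 = 786 → 5c = 730 → c = 146 px.

146 px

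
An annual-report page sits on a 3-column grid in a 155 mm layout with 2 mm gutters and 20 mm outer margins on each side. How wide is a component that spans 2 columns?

Content width = 155 − 2·20 = 115 mm.
115 − 2·2 = 111; ÷3 gives c = 37 mm.
2-column span = 2·37 + 1·2 = 76 mm.

76 mm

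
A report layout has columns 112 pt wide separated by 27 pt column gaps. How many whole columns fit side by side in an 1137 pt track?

8 columns

k columns need k·112 + (k−1)·27 = k·139 − 27.
k·139 − 27 ≤ 1137 → k ≤ 1164 / 139 ≈ 8.37, so k = 8.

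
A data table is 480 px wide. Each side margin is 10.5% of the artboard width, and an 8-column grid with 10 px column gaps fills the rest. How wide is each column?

Margins: 10.5% × 480 = 50.4 px each, so content = 480 − 100.8 = 379.2 px.
8c + 7·10 = 379.2 → 8c = 309.2 → c = 38.65 px.

38.65 px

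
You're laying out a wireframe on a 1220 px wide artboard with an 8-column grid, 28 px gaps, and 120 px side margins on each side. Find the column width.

Inside the margins: 1220 − 240 = 980 px.
Subtracting 7 gaps of 28 leaves 784 for 8 columns, so c = 98 px.

98 px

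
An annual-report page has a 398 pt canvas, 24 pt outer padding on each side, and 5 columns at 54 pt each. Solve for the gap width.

Take off 48 pt of margins, leaving 350 pt.
5·54 + 4g = 350 → 4g = 80 → g = 20 pt.

20 pt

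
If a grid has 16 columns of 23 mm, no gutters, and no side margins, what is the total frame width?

Summing: 368 = 368 mm.

368 mm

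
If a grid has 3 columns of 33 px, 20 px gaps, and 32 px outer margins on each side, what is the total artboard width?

203 px

Adding margins, columns and gutters: 64 + 99 + 40 = 203 px.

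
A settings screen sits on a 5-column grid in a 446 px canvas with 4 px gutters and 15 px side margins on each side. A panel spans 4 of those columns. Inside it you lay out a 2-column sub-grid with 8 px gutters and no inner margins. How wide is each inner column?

162 px

Inside the margins: 446 − 30 = 416 px.
Subtracting 4 gutters of 4 leaves 400 for 5 columns, so c = 80 px.
4-column span = 4·80 + 3·4 = 332 px.
Subtracting 1 gutter of 8 leaves 324 for 2 columns, so d = 162 px.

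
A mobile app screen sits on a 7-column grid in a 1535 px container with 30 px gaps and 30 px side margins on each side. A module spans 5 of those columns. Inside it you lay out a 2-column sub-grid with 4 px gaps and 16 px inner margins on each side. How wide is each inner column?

Take off 60 px of margins, leaving 1475 px.
Subtracting 6 gaps of 30 leaves 1295 for 7 columns, so c = 185 px.
5-column span = 5·185 + 4·30 = 1045 px.
Inner content = 1045 − 2·16 = 1013 px.
2d + 1·4 = 1013 → 2d = 1009 → d = 504.5 px.

504.5 px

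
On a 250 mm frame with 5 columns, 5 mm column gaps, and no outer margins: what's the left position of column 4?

153 mm

Subtracting 4 column gaps of 5 leaves 230 for 5 columns, so c = 46 mm.
No margin, so column 4 starts at 3·(column + gutter) = 3·51 = 153 mm.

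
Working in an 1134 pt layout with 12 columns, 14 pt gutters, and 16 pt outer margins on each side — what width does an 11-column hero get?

Inside the margins: 1134 − 32 = 1102 pt.
Subtracting 11 gutters of 14 leaves 948 for 12 columns, so c = 79 pt.
11 columns plus 10 gutters: 869 + 140 = 1009 pt.

1009 pt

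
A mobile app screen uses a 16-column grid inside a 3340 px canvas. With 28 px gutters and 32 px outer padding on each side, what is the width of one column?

178.5 px

Content width = 3340 − 2·32 = 3276 px.
16c + 15·28 = 3276 → 16c = 2856 → c = 178.5 px.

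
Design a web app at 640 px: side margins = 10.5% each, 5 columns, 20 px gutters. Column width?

Margins: 10.5% × 640 = 67.2 px each, so content = 640 − 134.4 = 505.6 px.
Subtracting 4 gutters of 20 leaves 425.6 for 5 columns, so c = 85.12 px.

85.12 px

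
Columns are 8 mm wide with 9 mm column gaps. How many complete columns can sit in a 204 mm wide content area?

Each extra column adds 8 + 9 = 17 mm.
(204 + 9) / 17 = 12.53, so 12 columns fit.

12 columns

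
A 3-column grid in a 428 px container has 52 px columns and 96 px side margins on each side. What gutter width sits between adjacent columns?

Content width = 428 − 2·96 = 236 px.
Columns use 156 px, leaving 80 px across 2 gutters = 40 px each.

40 px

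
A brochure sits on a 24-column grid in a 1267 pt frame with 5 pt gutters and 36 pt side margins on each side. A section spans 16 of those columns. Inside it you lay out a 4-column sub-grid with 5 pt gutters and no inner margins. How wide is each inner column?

Inside the margins: 1267 − 72 = 1195 pt.
24 columns + 23 gutters: 24c + 23·5 = 1195.
24c = 1195 − 115 = 1080, so c = 45 pt.
Span of 16: 16·45 + 15·5 = 720 + 75 = 795 pt.
Subtracting 3 gutters of 5 leaves 780 for 4 columns, so d = 195 pt.

195 pt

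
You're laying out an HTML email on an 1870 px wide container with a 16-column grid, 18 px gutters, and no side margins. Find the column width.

16 columns + 15 gutters: 16c + 15·18 = 1870.
16c = 1870 − 270 = 1600, so c = 100 px.

100 px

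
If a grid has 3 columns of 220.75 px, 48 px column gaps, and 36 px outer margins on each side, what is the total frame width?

830.25 px

Frame = 2·36 + 3·220.75 + 2·48 = 72 + 662.25 + 96 = 830.25 px.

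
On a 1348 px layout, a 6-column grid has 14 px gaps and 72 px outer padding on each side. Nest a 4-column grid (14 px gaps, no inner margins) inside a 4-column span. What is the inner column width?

189 px

Subtract both margins: 1348 − 2·72 = 1204 px.
1204 − 5·14 = 1134; ÷6 gives c = 189 px.
Span of 4: 4·189 + 3·14 = 756 + 42 = 798 px.
Subtracting 3 gaps of 14 leaves 756 for 4 columns, so d = 189 px.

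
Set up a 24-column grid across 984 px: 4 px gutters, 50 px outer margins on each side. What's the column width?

33 px

Take off 100 px of margins, leaving 884 px.
Subtracting 23 gutters of 4 leaves 792 for 24 columns, so c = 33 px.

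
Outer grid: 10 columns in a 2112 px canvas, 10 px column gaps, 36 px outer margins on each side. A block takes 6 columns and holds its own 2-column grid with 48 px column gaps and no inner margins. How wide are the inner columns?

Subtract both margins: 2112 − 2·36 = 2040 px.
2040 − 9·10 = 1950; ÷10 gives c = 195 px.
6-column span = 6·195 + 5·10 = 1220 px.
Subtracting 1 column gap of 48 leaves 1172 for 2 columns, so d = 586 px.

586 px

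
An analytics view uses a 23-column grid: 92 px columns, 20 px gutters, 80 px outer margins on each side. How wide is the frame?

Adding margins, columns and gutters: 160 + 2116 + 440 = 2716 px.

2716 px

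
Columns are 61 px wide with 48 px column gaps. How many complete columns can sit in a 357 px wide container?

3 columns

3 columns: 3·61 + 2·48 = 279 px ≤ 357.
4 columns: 388 px > 357. So 3.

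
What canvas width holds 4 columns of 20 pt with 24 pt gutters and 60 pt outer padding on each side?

Total width: 2·60 + 4·20 + 3·24 = 272 pt.

272 pt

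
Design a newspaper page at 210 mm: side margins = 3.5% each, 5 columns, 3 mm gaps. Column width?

36.66 mm

Each margin = 3.5% of 210 = 7.35 mm; content = 210 − 2·7.35 = 195.3 mm.
5 columns + 4 gaps: 5c + 4·3 = 195.3.
5c = 195.3 − 12 = 183.3, so c = 36.66 mm.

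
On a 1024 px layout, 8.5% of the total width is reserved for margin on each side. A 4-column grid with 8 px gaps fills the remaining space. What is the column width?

1024 × (1 − 2·8.5%) = 1024 × 83% = 849.92 px for the columns.
Subtracting 3 gaps of 8 leaves 825.92 for 4 columns, so c = 206.48 px.

206.48 px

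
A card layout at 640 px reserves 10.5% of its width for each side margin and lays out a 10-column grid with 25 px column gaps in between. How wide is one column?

28.06 px

640 × (1 − 2·10.5%) = 640 × 79% = 505.6 px for the columns.
10 columns + 9 column gaps: 10c + 9·25 = 505.6.
10c = 505.6 − 225 = 280.6, so c = 28.06 px.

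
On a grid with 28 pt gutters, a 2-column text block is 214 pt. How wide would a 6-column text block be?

Subtracting 1 gutter of 28 leaves 186 for 2 columns, so c = 93 pt.
Span of 6: 6·93 + 5·28 = 558 + 140 = 698 pt.

698 pt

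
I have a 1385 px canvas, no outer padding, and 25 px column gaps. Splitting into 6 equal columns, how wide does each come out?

210 px

6 columns + 5 column gaps: 6c + 5·25 = 1385.
6c = 1385 − 125 = 1260, so c = 210 px.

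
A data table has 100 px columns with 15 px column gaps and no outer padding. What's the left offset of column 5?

No margin, so column 5 starts at 4·(column + gutter) = 4·115 = 460 px.

460 px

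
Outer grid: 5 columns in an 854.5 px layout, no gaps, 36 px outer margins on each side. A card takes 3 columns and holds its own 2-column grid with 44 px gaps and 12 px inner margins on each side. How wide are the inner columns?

Take off 72 px of margins, leaving 782.5 px.
5c = 782.5 → c = 156.5 px.
With no gaps, 3 columns span 3·156.5 = 469.5 px.
Inner content = 469.5 − 2·12 = 445.5 px.
Subtracting 1 gap of 44 leaves 401.5 for 2 columns, so d = 200.75 px.

200.75 px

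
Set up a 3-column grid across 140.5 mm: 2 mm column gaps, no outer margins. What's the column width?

45.5 mm

140.5 − 2·2 = 136.5; ÷3 gives c = 45.5 mm.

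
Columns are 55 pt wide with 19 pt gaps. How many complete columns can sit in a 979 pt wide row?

k columns need k·55 + (k−1)·19 = k·74 − 19.
k·74 − 19 ≤ 979 → k ≤ 998 / 74 ≈ 13.49, so k = 13.

13 columns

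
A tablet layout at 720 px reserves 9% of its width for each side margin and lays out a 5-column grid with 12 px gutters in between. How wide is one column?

Each margin = 9% of 720 = 64.8 px; content = 720 − 2·64.8 = 590.4 px.
5 columns + 4 gutters: 5c + 4·12 = 590.4.
5c = 590.4 − 48 = 542.4, so c = 108.48 px.

108.48 px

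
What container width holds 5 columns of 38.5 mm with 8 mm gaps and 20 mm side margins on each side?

264.5 mm

Adding margins, columns and gutters: 40 + 192.5 + 32 = 264.5 mm.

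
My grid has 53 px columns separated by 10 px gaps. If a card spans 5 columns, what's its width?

305 px

5 columns plus 4 gaps: 265 + 40 = 305 px.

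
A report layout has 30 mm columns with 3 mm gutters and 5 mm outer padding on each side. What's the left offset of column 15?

467 mm

Before column 15: the margin + 14 columns + 14 gutters.
Offset = 5 + 14·(30 + 3) = 5 + 462 = 467 mm.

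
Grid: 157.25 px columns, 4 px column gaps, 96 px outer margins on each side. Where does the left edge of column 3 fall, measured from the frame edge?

Each column+gutter stride is 161.25 px; 2 of them past the 96 px margin is 96 + 322.5 = 418.5 px.

418.5 px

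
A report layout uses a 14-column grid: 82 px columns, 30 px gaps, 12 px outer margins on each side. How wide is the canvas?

Canvas = 2·12 + 14·82 + 13·30 = 24 + 1148 + 390 = 1562 px.

1562 px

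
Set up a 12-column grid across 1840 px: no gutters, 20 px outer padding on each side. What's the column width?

Content width = 1840 − 2·20 = 1800 px.
12c = 1800 → c = 150 px.

150 px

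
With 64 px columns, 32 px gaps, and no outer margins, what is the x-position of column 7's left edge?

Each column+gutter stride is 96 px; with no margin, 6 of them is 576 px.

576 px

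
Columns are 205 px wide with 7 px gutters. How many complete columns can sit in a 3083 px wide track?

14 columns

14 columns: 14·205 + 13·7 = 2961 px ≤ 3083.
15 columns: 3173 px > 3083. So 14.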